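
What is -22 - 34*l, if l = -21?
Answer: 692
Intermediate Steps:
-22 - 34*l = -22 - 34*(-21) = -22 + 714 = 692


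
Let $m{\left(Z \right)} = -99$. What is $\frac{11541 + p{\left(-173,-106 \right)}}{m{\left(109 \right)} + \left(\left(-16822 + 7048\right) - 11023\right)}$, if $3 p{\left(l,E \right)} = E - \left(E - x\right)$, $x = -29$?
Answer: $- \frac{17297}{31344} \approx -0.55184$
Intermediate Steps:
$p{\left(l,E \right)} = - \frac{29}{3}$ ($p{\left(l,E \right)} = \frac{E - \left(29 + E\right)}{3} = \frac{1}{3} \left(-29\right) = - \frac{29}{3}$)
$\frac{11541 + p{\left(-173,-106 \right)}}{m{\left(109 \right)} + \left(\left(-16822 + 7048\right) - 11023\right)} = \frac{11541 - \frac{29}{3}}{-99 + \left(\left(-16822 + 7048\right) - 11023\right)} = \frac{34594}{3 \left(-99 - 20797\right)} = \frac{34594}{3 \left(-20896\right)} = \frac{34594}{3} \left(- \frac{1}{20896}\right) = - \frac{17297}{31344}$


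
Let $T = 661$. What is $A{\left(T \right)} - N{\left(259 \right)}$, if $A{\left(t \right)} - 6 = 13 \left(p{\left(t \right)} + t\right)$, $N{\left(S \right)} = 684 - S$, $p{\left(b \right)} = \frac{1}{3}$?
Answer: $\frac{24535}{3} \approx 8178.3$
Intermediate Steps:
$p{\left(b \right)} = \frac{1}{3}$
$A{\left(t \right)} = \frac{31}{3} + 13 t$ ($A{\left(t \right)} = 6 + 13 \left(\frac{1}{3} + t\right) = 6 + \left(\frac{13}{3} + 13 t\right) = \frac{31}{3} + 13 t$)
$A{\left(T \right)} - N{\left(259 \right)} = \left(\frac{31}{3} + 13 \cdot 661\right) - \left(684 - 259\right) = \left(\frac{31}{3} + 8593\right) - \left(684 - 259\right) = \frac{25810}{3} - 425 = \frac{24535}{3}$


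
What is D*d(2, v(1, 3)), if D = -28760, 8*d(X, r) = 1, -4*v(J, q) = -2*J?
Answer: -3595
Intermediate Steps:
v(J, q) = J/2 (v(J, q) = -(-1)*J/2 = J/2)
d(X, r) = ⅛ (d(X, r) = (⅛)*1 = ⅛)
D*d(2, v(1, 3)) = -28760*⅛ = -3595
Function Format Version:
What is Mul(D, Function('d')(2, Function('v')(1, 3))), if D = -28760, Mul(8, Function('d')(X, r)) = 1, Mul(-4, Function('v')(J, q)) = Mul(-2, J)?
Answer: -3595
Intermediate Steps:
Function('v')(J, q) = Mul(Rational(1, 2), J) (Function('v')(J, q) = Mul(Rational(-1, 4), Mul(-2, J)) = Mul(Rational(1, 2), J))
Function('d')(X, r) = Rational(1, 8) (Function('d')(X, r) = Mul(Rational(1, 8), 1) = Rational(1, 8))
Mul(D, Function('d')(2, Function('v')(1, 3))) = Mul(-28760, Rational(1, 8)) = -3595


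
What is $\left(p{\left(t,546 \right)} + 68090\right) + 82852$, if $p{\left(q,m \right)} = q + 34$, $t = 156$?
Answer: $151132$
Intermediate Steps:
$p{\left(q,m \right)} = 34 + q$
$\left(p{\left(t,546 \right)} + 68090\right) + 82852 = \left(\left(34 + 156\right) + 68090\right) + 82852 = \left(190 + 68090\right) + 82852 = 68280 + 82852 = 151132$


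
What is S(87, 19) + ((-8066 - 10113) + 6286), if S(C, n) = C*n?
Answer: -10240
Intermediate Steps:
S(87, 19) + ((-8066 - 10113) + 6286) = 87*19 + ((-8066 - 10113) + 6286) = 1653 + (-18179 + 6286) = 1653 - 11893 = -10240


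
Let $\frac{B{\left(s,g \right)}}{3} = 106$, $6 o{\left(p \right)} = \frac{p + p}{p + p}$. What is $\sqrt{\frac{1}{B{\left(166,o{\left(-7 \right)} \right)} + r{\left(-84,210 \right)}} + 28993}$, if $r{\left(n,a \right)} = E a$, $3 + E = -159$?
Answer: $\frac{\sqrt{32930968508670}}{33702} \approx 170.27$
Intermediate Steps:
$E = -162$ ($E = -3 - 159 = -162$)
$o{\left(p \right)} = \frac{1}{6}$ ($o{\left(p \right)} = \frac{\left(p + p\right) \frac{1}{p + p}}{6} = \frac{2 p \frac{1}{2 p}}{6} = \frac{1}{6} \cdot 1 = \frac{1}{6}$)
$B{\left(s,g \right)} = 318$ ($B{\left(s,g \right)} = 3 \cdot 106 = 318$)
$r{\left(n,a \right)} = - 162 a$
$\sqrt{\frac{1}{B{\left(166,o{\left(-7 \right)} \right)} + r{\left(-84,210 \right)}} + 28993} = \sqrt{\frac{1}{318 - 34020} + 28993} = \sqrt{\frac{1}{-33702} + 28993} = \sqrt{- \frac{1}{33702} + 28993} = \sqrt{\frac{977122085}{33702}} = \frac{\sqrt{32930968508670}}{33702}$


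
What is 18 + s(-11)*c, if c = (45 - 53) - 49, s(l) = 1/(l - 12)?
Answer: 471/23 ≈ 20.478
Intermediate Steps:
s(l) = 1/(-12 + l)
c = -57 (c = -8 - 49 = -57)
18 + s(-11)*c = 18 - 57/(-12 - 11) = 18 - 57/(-23) = 18 - 1/23*(-57) = 18 + 57/23 = 471/23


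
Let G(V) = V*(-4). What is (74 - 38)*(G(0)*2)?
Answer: 0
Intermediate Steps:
G(V) = -4*V
(74 - 38)*(G(0)*2) = (74 - 38)*(-4*0*2) = 36*(0*2) = 36*0 = 0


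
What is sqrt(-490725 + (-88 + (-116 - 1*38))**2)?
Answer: I*sqrt(432161) ≈ 657.39*I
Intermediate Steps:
sqrt(-490725 + (-88 + (-116 - 1*38))**2) = sqrt(-490725 + (-88 + (-116 - 38))**2) = sqrt(-490725 + (-88 - 154)**2) = sqrt(-490725 + (-242)**2) = sqrt(-490725 + 58564) = sqrt(-432161) = I*sqrt(432161)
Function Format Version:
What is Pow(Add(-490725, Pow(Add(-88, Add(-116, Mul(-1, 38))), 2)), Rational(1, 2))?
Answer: Mul(I, Pow(432161, Rational(1, 2))) ≈ Mul(657.39, I)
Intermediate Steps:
Pow(Add(-490725, Pow(Add(-88, Add(-116, Mul(-1, 38))), 2)), Rational(1, 2)) = Pow(Add(-490725, Pow(Add(-88, Add(-116, -38)), 2)), Rational(1, 2)) = Pow(Add(-490725, Pow(Add(-88, -154), 2)), Rational(1, 2)) = Pow(Add(-490725, Pow(-242, 2)), Rational(1, 2)) = Pow(Add(-490725, 58564), Rational(1, 2)) = Pow(-432161, Rational(1, 2)) = Mul(I, Pow(432161, Rational(1, 2)))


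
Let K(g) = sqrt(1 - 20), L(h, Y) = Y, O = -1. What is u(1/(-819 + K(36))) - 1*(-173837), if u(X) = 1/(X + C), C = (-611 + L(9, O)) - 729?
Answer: 209691423719573744/1206253125739 + I*sqrt(19)/1206253125739 ≈ 1.7384e+5 + 3.6136e-12*I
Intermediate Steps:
K(g) = I*sqrt(19) (K(g) = sqrt(-19) = I*sqrt(19))
C = -1341 (C = (-611 - 1) - 729 = -612 - 729 = -1341)
u(X) = 1/(-1341 + X) (u(X) = 1/(X - 1341) = 1/(-1341 + X))
u(1/(-819 + K(36))) - 1*(-173837) = 1/(-1341 + 1/(-819 + I*sqrt(19))) - 1*(-173837) = 1/(-1341 + 1/(-819 + I*sqrt(19))) + 173837 = 173837 + 1/(-1341 + 1/(-819 + I*sqrt(19)))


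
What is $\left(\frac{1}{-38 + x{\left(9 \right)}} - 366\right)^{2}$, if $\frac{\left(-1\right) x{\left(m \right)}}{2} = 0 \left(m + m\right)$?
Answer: $\frac{193460281}{1444} \approx 1.3398 \cdot 10^{5}$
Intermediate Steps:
$x{\left(m \right)} = 0$ ($x{\left(m \right)} = - 2 \cdot 0 \left(m + m\right) = - 2 \cdot 0 \cdot 2 m = \left(-2\right) 0 = 0$)
$\left(\frac{1}{-38 + x{\left(9 \right)}} - 366\right)^{2} = \left(\frac{1}{-38 + 0} - 366\right)^{2} = \left(\frac{1}{-38} - 366\right)^{2} = \left(- \frac{1}{38} - 366\right)^{2} = \left(- \frac{13909}{38}\right)^{2} = \frac{193460281}{1444}$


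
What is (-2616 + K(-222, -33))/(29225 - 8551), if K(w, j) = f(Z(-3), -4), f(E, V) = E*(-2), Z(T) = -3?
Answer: -1305/10337 ≈ -0.12625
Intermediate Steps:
f(E, V) = -2*E
K(w, j) = 6 (K(w, j) = -2*(-3) = 6)
(-2616 + K(-222, -33))/(29225 - 8551) = (-2616 + 6)/(29225 - 8551) = -2610/20674 = -2610*1/20674 = -1305/10337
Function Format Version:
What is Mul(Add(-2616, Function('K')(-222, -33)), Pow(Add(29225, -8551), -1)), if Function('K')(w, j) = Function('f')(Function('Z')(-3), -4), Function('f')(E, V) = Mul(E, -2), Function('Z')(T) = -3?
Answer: Rational(-1305, 10337) ≈ -0.12625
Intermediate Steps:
Function('f')(E, V) = Mul(-2, E)
Function('K')(w, j) = 6 (Function('K')(w, j) = Mul(-2, -3) = 6)
Mul(Add(-2616, Function('K')(-222, -33)), Pow(Add(29225, -8551), -1)) = Mul(Add(-2616, 6), Pow(Add(29225, -8551), -1)) = Mul(-2610, Pow(20674, -1)) = Mul(-2610, Rational(1, 20674)) = Rational(-1305, 10337)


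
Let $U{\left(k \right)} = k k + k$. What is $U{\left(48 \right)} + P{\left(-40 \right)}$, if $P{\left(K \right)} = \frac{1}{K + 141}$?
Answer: $\frac{237553}{101} \approx 2352.0$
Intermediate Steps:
$U{\left(k \right)} = k + k^{2}$ ($U{\left(k \right)} = k^{2} + k = k + k^{2}$)
$P{\left(K \right)} = \frac{1}{141 + K}$
$U{\left(48 \right)} + P{\left(-40 \right)} = 48 \left(1 + 48\right) + \frac{1}{141 - 40} = 48 \cdot 49 + \frac{1}{101} = 2352 + \frac{1}{101} = \frac{237553}{101}$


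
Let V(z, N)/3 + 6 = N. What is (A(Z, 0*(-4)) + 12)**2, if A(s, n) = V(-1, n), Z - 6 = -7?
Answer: 36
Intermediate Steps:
Z = -1 (Z = 6 - 7 = -1)
V(z, N) = -18 + 3*N
A(s, n) = -18 + 3*n
(A(Z, 0*(-4)) + 12)**2 = ((-18 + 3*(0*(-4))) + 12)**2 = ((-18 + 3*0) + 12)**2 = ((-18 + 0) + 12)**2 = (-18 + 12)**2 = (-6)**2 = 36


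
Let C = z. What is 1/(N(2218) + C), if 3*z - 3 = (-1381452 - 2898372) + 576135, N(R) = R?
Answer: -1/1232344 ≈ -8.1146e-7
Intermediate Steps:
z = -1234562 (z = 1 + ((-1381452 - 2898372) + 576135)/3 = 1 + (-4279824 + 576135)/3 = 1 + (⅓)*(-3703689) = 1 - 1234563 = -1234562)
C = -1234562
1/(N(2218) + C) = 1/(2218 - 1234562) = 1/(-1232344) = -1/1232344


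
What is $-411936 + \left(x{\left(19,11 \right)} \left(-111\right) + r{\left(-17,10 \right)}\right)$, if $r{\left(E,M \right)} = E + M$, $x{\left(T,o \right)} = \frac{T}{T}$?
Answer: $-412054$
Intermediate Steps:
$x{\left(T,o \right)} = 1$
$-411936 + \left(x{\left(19,11 \right)} \left(-111\right) + r{\left(-17,10 \right)}\right) = -411936 + \left(1 \left(-111\right) + \left(-17 + 10\right)\right) = -411936 - 118 = -412054$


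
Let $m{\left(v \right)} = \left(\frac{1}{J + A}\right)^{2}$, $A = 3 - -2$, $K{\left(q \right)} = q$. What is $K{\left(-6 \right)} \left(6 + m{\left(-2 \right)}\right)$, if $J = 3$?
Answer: $- \frac{1155}{32} \approx -36.094$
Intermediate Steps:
$A = 5$ ($A = 3 + 2 = 5$)
$m{\left(v \right)} = \frac{1}{64}$ ($m{\left(v \right)} = \left(\frac{1}{3 + 5}\right)^{2} = \left(\frac{1}{8}\right)^{2} = \frac{1}{64}$)
$K{\left(-6 \right)} \left(6 + m{\left(-2 \right)}\right) = - 6 \left(6 + \frac{1}{64}\right) = \left(-6\right) \frac{385}{64} = - \frac{1155}{32}$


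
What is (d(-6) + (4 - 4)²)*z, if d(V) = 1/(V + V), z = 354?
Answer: -59/2 ≈ -29.500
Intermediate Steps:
d(V) = 1/(2*V)
(d(-6) + (4 - 4)²)*z = ((½)/(-6) + (4 - 4)²)*354 = ((½)*(-⅙) + 0²)*354 = (-1/12 + 0)*354 = -1/12*354 = -59/2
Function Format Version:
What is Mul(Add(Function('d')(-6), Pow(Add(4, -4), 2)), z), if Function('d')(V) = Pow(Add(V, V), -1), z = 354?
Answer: Rational(-59, 2) ≈ -29.500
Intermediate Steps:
Function('d')(V) = Mul(Rational(1, 2), Pow(V, -1)) (Function('d')(V) = Pow(Mul(2, V), -1) = Mul(Rational(1, 2), Pow(V, -1)))
Mul(Add(Function('d')(-6), Pow(Add(4, -4), 2)), z) = Mul(Add(Mul(Rational(1, 2), Pow(-6, -1)), Pow(Add(4, -4), 2)), 354) = Mul(Add(Mul(Rational(1, 2), Rational(-1, 6)), Pow(0, 2)), 354) = Mul(Add(Rational(-1, 12), 0), 354) = Mul(Rational(-1, 12), 354) = Rational(-59, 2)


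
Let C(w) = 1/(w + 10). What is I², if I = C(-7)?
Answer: ⅑ ≈ 0.11111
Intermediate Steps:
C(w) = 1/(10 + w)
I = ⅓ (I = 1/(10 - 7) = 1/3 = ⅓ ≈ 0.33333)
I² = (⅓)² = ⅑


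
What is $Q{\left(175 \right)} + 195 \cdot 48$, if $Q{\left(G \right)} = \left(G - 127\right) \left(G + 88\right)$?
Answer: $21984$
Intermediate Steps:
$Q{\left(G \right)} = \left(-127 + G\right) \left(88 + G\right)$
$Q{\left(175 \right)} + 195 \cdot 48 = \left(-11176 + 175^{2} - 6825\right) + 195 \cdot 48 = \left(-11176 + 30625 - 6825\right) + 9360 = 12624 + 9360 = 21984$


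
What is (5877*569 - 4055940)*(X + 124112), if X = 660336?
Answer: -558469711296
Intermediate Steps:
(5877*569 - 4055940)*(X + 124112) = (5877*569 - 4055940)*(660336 + 124112) = (3344013 - 4055940)*784448 = -711927*784448 = -558469711296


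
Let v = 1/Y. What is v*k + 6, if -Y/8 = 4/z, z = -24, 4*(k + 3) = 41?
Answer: 183/16 ≈ 11.438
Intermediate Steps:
k = 29/4 (k = -3 + (¼)*41 = -3 + 41/4 = 29/4 ≈ 7.2500)
Y = 4/3 (Y = -32/(-24) = -32*(-1)/24 = -8*(-⅙) = 4/3 ≈ 1.3333)
v = ¾ (v = 1/(4/3) = ¾ ≈ 0.75000)
v*k + 6 = (¾)*(29/4) + 6 = 87/16 + 6 = 183/16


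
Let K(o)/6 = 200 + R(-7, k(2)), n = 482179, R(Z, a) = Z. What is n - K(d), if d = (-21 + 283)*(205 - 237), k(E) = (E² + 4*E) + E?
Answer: 481021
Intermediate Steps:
k(E) = E² + 5*E
d = -8384 (d = 262*(-32) = -8384)
K(o) = 1158 (K(o) = 6*(200 - 7) = 6*193 = 1158)
n - K(d) = 482179 - 1*1158 = 482179 - 1158 = 481021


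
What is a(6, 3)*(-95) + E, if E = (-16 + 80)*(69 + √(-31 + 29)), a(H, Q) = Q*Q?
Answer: 3561 + 64*I*√2 ≈ 3561.0 + 90.51*I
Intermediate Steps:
a(H, Q) = Q²
E = 4416 + 64*I*√2 (E = 64*(69 + √(-2)) = 64*(69 + I*√2) = 4416 + 64*I*√2 ≈ 4416.0 + 90.51*I)
a(6, 3)*(-95) + E = 3²*(-95) + (4416 + 64*I*√2) = 9*(-95) + (4416 + 64*I*√2) = -855 + (4416 + 64*I*√2) = 3561 + 64*I*√2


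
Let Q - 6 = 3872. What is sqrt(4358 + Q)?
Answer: 2*sqrt(2059) ≈ 90.752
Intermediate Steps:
Q = 3878 (Q = 6 + 3872 = 3878)
sqrt(4358 + Q) = sqrt(4358 + 3878) = sqrt(8236) = 2*sqrt(2059)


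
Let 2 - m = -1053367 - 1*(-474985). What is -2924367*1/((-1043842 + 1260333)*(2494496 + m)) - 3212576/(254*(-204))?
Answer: 267146101049208701/4308829846646160 ≈ 62.000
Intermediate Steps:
m = 578384 (m = 2 - (-1053367 - 1*(-474985)) = 2 - (-1053367 + 474985) = 2 - 1*(-578382) = 2 + 578382 = 578384)
-2924367*1/((-1043842 + 1260333)*(2494496 + m)) - 3212576/(254*(-204)) = -2924367*1/((-1043842 + 1260333)*(2494496 + 578384)) - 3212576/(254*(-204)) = -2924367/(3072880*216491) - 3212576/(-51816) = -2924367/665250864080 - 3212576*(-1/51816) = -2924367*1/665250864080 + 401572/6477 = -2924367/665250864080 + 401572/6477 = 267146101049208701/4308829846646160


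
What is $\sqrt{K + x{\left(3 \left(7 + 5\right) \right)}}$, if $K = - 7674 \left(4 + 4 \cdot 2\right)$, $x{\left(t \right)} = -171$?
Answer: $9 i \sqrt{1139} \approx 303.74 i$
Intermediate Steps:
$K = -92088$ ($K = - 7674 \left(4 + 8\right) = \left(-7674\right) 12 = -92088$)
$\sqrt{K + x{\left(3 \left(7 + 5\right) \right)}} = \sqrt{-92088 - 171} = \sqrt{-92259} = 9 i \sqrt{1139}$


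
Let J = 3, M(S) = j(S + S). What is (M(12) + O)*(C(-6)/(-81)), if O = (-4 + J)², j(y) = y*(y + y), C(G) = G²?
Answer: -4612/9 ≈ -512.44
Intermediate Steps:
j(y) = 2*y² (j(y) = y*(2*y) = 2*y²)
M(S) = 8*S² (M(S) = 2*(S + S)² = 2*(2*S)² = 2*(4*S²) = 8*S²)
O = 1 (O = (-4 + 3)² = (-1)² = 1)
(M(12) + O)*(C(-6)/(-81)) = (8*12² + 1)*((-6)²/(-81)) = (8*144 + 1)*(36*(-1/81)) = (1152 + 1)*(-4/9) = 1153*(-4/9) = -4612/9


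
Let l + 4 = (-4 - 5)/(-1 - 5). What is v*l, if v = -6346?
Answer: 15865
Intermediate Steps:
l = -5/2 (l = -4 + (-4 - 5)/(-1 - 5) = -4 - 9/(-6) = -4 - 9*(-⅙) = -4 + 3/2 = -5/2 ≈ -2.5000)
v*l = -6346*(-5/2) = 15865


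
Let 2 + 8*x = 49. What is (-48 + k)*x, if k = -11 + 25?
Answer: -799/4 ≈ -199.75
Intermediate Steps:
x = 47/8 (x = -1/4 + (1/8)*49 = -1/4 + 49/8 = 47/8 ≈ 5.8750)
k = 14
(-48 + k)*x = (-48 + 14)*(47/8) = -34*47/8 = -799/4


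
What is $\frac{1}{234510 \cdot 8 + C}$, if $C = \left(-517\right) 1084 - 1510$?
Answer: $\frac{1}{1314142} \approx 7.6095 \cdot 10^{-7}$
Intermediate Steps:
$C = -561938$ ($C = -560428 - 1510 = -561938$)
$\frac{1}{234510 \cdot 8 + C} = \frac{1}{234510 \cdot 8 - 561938} = \frac{1}{1876080 - 561938} = \frac{1}{1314142}$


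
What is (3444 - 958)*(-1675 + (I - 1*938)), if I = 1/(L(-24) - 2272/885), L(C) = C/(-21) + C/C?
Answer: -1553924472/239 ≈ -6.5018e+6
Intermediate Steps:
L(C) = 1 - C/21 (L(C) = C*(-1/21) + 1 = -C/21 + 1 = 1 - C/21)
I = -6195/2629 (I = 1/((1 - 1/21*(-24)) - 2272/885) = 1/((1 + 8/7) - 2272*1/885) = 1/(15/7 - 2272/885) = 1/(-2629/6195) = -6195/2629 ≈ -2.3564)
(3444 - 958)*(-1675 + (I - 1*938)) = (3444 - 958)*(-1675 + (-6195/2629 - 1*938)) = 2486*(-1675 + (-6195/2629 - 938)) = 2486*(-1675 - 2472197/2629) = 2486*(-6875772/2629) = -1553924472/239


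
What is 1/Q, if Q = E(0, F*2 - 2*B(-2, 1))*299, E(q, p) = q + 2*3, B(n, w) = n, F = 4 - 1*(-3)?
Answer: 1/1794 ≈ 0.00055741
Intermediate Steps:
F = 7 (F = 4 + 3 = 7)
E(q, p) = 6 + q (E(q, p) = q + 6 = 6 + q)
Q = 1794 (Q = (6 + 0)*299 = 6*299 = 1794)
1/Q = 1/1794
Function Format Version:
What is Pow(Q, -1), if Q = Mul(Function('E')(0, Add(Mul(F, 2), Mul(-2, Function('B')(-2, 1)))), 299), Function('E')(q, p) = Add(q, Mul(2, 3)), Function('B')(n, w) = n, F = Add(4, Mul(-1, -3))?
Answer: Rational(1, 1794) ≈ 0.00055741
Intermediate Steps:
F = 7 (F = Add(4, 3) = 7)
Function('E')(q, p) = Add(6, q) (Function('E')(q, p) = Add(q, 6) = Add(6, q))
Q = 1794 (Q = Mul(Add(6, 0), 299) = Mul(6, 299) = 1794)
Pow(Q, -1) = Pow(1794, -1) = Rational(1, 1794)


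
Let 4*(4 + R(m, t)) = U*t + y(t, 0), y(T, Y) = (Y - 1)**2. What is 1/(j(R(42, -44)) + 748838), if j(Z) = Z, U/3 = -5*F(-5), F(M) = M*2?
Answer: 4/2988737 ≈ 1.3384e-6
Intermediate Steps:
y(T, Y) = (-1 + Y)**2
F(M) = 2*M
U = 150 (U = 3*(-10*(-5)) = 3*(-5*(-10)) = 3*50 = 150)
R(m, t) = -15/4 + 75*t/2 (R(m, t) = -4 + (150*t + (-1 + 0)**2)/4 = -4 + (150*t + (-1)**2)/4 = -4 + (150*t + 1)/4 = -4 + (1 + 150*t)/4 = -4 + (1/4 + 75*t/2) = -15/4 + 75*t/2)
1/(j(R(42, -44)) + 748838) = 1/((-15/4 + (75/2)*(-44)) + 748838) = 1/((-15/4 - 1650) + 748838) = 1/(-6615/4 + 748838) = 1/(2988737/4) = 4/2988737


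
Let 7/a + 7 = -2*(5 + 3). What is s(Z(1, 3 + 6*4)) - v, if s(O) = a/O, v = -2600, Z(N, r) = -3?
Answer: 179407/69 ≈ 2600.1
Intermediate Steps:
a = -7/23 (a = 7/(-7 - 2*(5 + 3)) = 7/(-7 - 2*8) = 7/(-7 - 16) = 7/(-23) = 7*(-1/23) = -7/23 ≈ -0.30435)
s(O) = -7/(23*O)
s(Z(1, 3 + 6*4)) - v = -7/23/(-3) - 1*(-2600) = -7/23*(-⅓) + 2600 = 7/69 + 2600 = 179407/69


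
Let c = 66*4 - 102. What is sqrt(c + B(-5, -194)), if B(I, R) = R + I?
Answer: I*sqrt(37) ≈ 6.0828*I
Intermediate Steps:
B(I, R) = I + R
c = 162 (c = 264 - 102 = 162)
sqrt(c + B(-5, -194)) = sqrt(162 + (-5 - 194)) = sqrt(162 - 199) = sqrt(-37) = I*sqrt(37)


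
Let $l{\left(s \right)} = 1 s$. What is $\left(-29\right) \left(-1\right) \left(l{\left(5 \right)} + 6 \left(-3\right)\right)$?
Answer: $-377$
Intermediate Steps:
$l{\left(s \right)} = s$
$\left(-29\right) \left(-1\right) \left(l{\left(5 \right)} + 6 \left(-3\right)\right) = \left(-29\right) \left(-1\right) \left(5 + 6 \left(-3\right)\right) = 29 \left(5 - 18\right) = 29 \left(-13\right) = -377$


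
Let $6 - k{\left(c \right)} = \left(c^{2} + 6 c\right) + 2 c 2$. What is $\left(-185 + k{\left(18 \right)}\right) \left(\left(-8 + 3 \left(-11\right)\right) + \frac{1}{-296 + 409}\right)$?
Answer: $\frac{3163656}{113} \approx 27997.0$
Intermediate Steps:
$k{\left(c \right)} = 6 - c^{2} - 10 c$ ($k{\left(c \right)} = 6 - \left(\left(c^{2} + 6 c\right) + 2 c 2\right) = 6 - \left(\left(c^{2} + 6 c\right) + 4 c\right) = 6 - \left(c^{2} + 10 c\right) = 6 - c^{2} - 10 c$)
$\left(-185 + k{\left(18 \right)}\right) \left(\left(-8 + 3 \left(-11\right)\right) + \frac{1}{-296 + 409}\right) = \left(-185 - 498\right) \left(\left(-8 + 3 \left(-11\right)\right) + \frac{1}{-296 + 409}\right) = \left(-185 - 498\right) \left(\left(-8 - 33\right) + \frac{1}{113}\right) = \left(-185 - 498\right) \left(-41 + \frac{1}{113}\right) = \left(-185 - 498\right) \left(- \frac{4632}{113}\right) = \left(-683\right) \left(- \frac{4632}{113}\right) = \frac{3163656}{113}$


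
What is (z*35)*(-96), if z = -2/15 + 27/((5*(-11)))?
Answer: 23072/11 ≈ 2097.5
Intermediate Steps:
z = -103/165 (z = -2*1/15 + 27/(-55) = -2/15 + 27*(-1/55) = -2/15 - 27/55 = -103/165 ≈ -0.62424)
(z*35)*(-96) = -103/165*35*(-96) = -721/33*(-96) = 23072/11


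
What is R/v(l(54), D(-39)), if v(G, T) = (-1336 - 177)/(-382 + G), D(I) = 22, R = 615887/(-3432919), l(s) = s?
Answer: -202010936/5194006447 ≈ -0.038893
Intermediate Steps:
R = -615887/3432919 (R = 615887*(-1/3432919) = -615887/3432919 ≈ -0.17941)
v(G, T) = -1513/(-382 + G)
R/v(l(54), D(-39)) = -615887/(3432919*((-1513/(-382 + 54)))) = -615887/(3432919*((-1513/(-328)))) = -615887/(3432919*((-1513*(-1/328)))) = -615887/(3432919*1513/328) = -615887/3432919*328/1513 = -202010936/5194006447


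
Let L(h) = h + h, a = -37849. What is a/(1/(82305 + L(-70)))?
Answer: -3109863085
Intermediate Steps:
L(h) = 2*h
a/(1/(82305 + L(-70))) = -37849/(1/(82305 + 2*(-70))) = -37849/(1/(82305 - 140)) = -37849/(1/82165) = -37849/1/82165 = -37849*82165 = -3109863085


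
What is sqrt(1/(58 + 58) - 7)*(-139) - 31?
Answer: -31 - 139*I*sqrt(23519)/58 ≈ -31.0 - 367.53*I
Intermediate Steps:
sqrt(1/(58 + 58) - 7)*(-139) - 31 = sqrt(1/116 - 7)*(-139) - 31 = sqrt(-811/116)*(-139) - 31 = (I*sqrt(23519)/58)*(-139) - 31 = -139*I*sqrt(23519)/58 - 31 = -31 - 139*I*sqrt(23519)/58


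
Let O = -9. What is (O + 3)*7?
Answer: -42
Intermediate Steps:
(O + 3)*7 = (-9 + 3)*7 = -6*7 = -42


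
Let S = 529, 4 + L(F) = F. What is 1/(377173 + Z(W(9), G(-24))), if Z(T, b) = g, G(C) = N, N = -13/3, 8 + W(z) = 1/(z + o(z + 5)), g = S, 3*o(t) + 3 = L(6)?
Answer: 1/377702 ≈ 2.6476e-6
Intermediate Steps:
L(F) = -4 + F
o(t) = -⅓ (o(t) = -1 + (-4 + 6)/3 = -1 + (⅓)*2 = -1 + ⅔ = -⅓)
g = 529
W(z) = -8 + 1/(-⅓ + z) (W(z) = -8 + 1/(z - ⅓) = -8 + 1/(-⅓ + z))
N = -13/3 (N = -13*⅓ = -13/3 ≈ -4.3333)
G(C) = -13/3
Z(T, b) = 529
1/(377173 + Z(W(9), G(-24))) = 1/(377173 + 529) = 1/377702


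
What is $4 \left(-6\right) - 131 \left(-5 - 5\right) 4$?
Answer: $5216$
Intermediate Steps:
$4 \left(-6\right) - 131 \left(-5 - 5\right) 4 = -24 - 131 \left(\left(-10\right) 4\right) = -24 - -5240 = -24 + 5240 = 5216$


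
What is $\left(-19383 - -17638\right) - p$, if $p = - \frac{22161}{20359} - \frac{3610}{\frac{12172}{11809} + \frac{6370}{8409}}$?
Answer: $\frac{496759982703929}{1807651973201} \approx 274.81$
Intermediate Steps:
$p = - \frac{3651112675939674}{1807651973201}$ ($p = \left(-22161\right) \frac{1}{20359} - \frac{3610}{12172 \cdot \frac{1}{11809} + 6370 \cdot \frac{1}{8409}} = - \frac{22161}{20359} - \frac{3610}{\frac{12172}{11809} + \frac{6370}{8409}} = - \frac{22161}{20359} - \frac{3610}{\frac{177577678}{99301881}} = - \frac{22161}{20359} - \frac{179239895205}{88788839} = - \frac{3651112675939674}{1807651973201} \approx -2019.8$)
$\left(-19383 - -17638\right) - p = \left(-19383 - -17638\right) - - \frac{3651112675939674}{1807651973201} = \left(-19383 + 17638\right) + \frac{3651112675939674}{1807651973201} = -1745 + \frac{3651112675939674}{1807651973201} = \frac{496759982703929}{1807651973201}$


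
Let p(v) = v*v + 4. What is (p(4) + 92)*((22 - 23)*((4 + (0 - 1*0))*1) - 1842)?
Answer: -206752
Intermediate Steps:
p(v) = 4 + v² (p(v) = v² + 4 = 4 + v²)
(p(4) + 92)*((22 - 23)*((4 + (0 - 1*0))*1) - 1842) = ((4 + 4²) + 92)*((22 - 23)*((4 + (0 - 1*0))*1) - 1842) = ((4 + 16) + 92)*(-(4 + (0 + 0)) - 1842) = (20 + 92)*(-(4 + 0) - 1842) = 112*(-4 - 1842) = 112*(-1846) = -206752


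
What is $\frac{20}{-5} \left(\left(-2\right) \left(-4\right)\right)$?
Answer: $-32$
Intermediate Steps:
$\frac{20}{-5} \left(\left(-2\right) \left(-4\right)\right) = 20 \left(- \frac{1}{5}\right) 8 = \left(-4\right) 8 = -32$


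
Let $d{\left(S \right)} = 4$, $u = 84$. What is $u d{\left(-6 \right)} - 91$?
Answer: $245$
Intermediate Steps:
$u d{\left(-6 \right)} - 91 = 84 \cdot 4 - 91 = 336 - 91 = 245$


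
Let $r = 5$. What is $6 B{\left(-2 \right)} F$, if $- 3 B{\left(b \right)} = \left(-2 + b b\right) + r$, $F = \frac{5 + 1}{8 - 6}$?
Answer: $-42$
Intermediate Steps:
$F = 3$ ($F = \frac{6}{2} = 6 \cdot \frac{1}{2} = 3$)
$B{\left(b \right)} = -1 - \frac{b^{2}}{3}$ ($B{\left(b \right)} = - \frac{\left(-2 + b b\right) + 5}{3} = - \frac{\left(-2 + b^{2}\right) + 5}{3} = - \frac{3 + b^{2}}{3} = -1 - \frac{b^{2}}{3}$)
$6 B{\left(-2 \right)} F = 6 \left(-1 - \frac{\left(-2\right)^{2}}{3}\right) 3 = 6 \left(-1 - \frac{4}{3}\right) 3 = 6 \left(- \frac{7}{3}\right) 3 = \left(-14\right) 3 = -42$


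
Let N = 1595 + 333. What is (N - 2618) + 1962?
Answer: 1272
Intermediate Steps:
N = 1928
(N - 2618) + 1962 = (1928 - 2618) + 1962 = -690 + 1962 = 1272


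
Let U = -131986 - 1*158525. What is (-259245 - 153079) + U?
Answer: -702835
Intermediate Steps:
U = -290511 (U = -131986 - 158525 = -290511)
(-259245 - 153079) + U = (-259245 - 153079) - 290511 = -412324 - 290511 = -702835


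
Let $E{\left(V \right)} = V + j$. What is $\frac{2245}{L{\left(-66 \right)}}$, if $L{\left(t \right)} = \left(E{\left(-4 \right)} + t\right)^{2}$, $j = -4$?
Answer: $\frac{2245}{5476} \approx 0.40997$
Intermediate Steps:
$E{\left(V \right)} = -4 + V$ ($E{\left(V \right)} = V - 4 = -4 + V$)
$L{\left(t \right)} = \left(-8 + t\right)^{2}$ ($L{\left(t \right)} = \left(\left(-4 - 4\right) + t\right)^{2} = \left(-8 + t\right)^{2}$)
$\frac{2245}{L{\left(-66 \right)}} = \frac{2245}{\left(-8 - 66\right)^{2}} = \frac{2245}{\left(-74\right)^{2}} = \frac{2245}{5476}$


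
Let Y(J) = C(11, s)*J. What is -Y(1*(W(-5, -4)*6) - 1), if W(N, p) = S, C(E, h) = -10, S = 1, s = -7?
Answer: 50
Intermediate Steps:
W(N, p) = 1
Y(J) = -10*J
-Y(1*(W(-5, -4)*6) - 1) = -(-10)*(1*(1*6) - 1) = -(-10)*(1*6 - 1) = -(-10)*(6 - 1) = -(-10)*5 = -1*(-50) = 50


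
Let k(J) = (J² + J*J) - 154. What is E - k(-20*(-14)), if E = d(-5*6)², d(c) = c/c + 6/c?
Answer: -3916134/25 ≈ -1.5665e+5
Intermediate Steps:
d(c) = 1 + 6/c
E = 16/25 (E = ((6 - 5*6)/((-5*6)))² = ((6 - 30)/(-30))² = (-1/30*(-24))² = (⅘)² = 16/25 ≈ 0.64000)
k(J) = -154 + 2*J² (k(J) = (J² + J²) - 154 = 2*J² - 154 = -154 + 2*J²)
E - k(-20*(-14)) = 16/25 - (-154 + 2*(-20*(-14))²) = 16/25 - (-154 + 2*280²) = 16/25 - (-154 + 2*78400) = 16/25 - (-154 + 156800) = 16/25 - 1*156646 = 16/25 - 156646 = -3916134/25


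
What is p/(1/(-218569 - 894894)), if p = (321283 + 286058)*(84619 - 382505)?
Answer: 201445923403699338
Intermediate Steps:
p = -180918381126 (p = 607341*(-297886) = -180918381126)
p/(1/(-218569 - 894894)) = -180918381126/(1/(-218569 - 894894)) = -180918381126/(1/(-1113463)) = -180918381126/(-1/1113463) = -180918381126*(-1113463) = 201445923403699338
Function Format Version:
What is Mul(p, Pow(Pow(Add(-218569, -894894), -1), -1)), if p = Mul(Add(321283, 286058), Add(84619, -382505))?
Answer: 201445923403699338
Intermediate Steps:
p = -180918381126 (p = Mul(607341, -297886) = -180918381126)
Mul(p, Pow(Pow(Add(-218569, -894894), -1), -1)) = Mul(-180918381126, Pow(Pow(Add(-218569, -894894), -1), -1)) = Mul(-180918381126, Pow(Pow(-1113463, -1), -1)) = Mul(-180918381126, Pow(Rational(-1, 1113463), -1)) = Mul(-180918381126, -1113463) = 201445923403699338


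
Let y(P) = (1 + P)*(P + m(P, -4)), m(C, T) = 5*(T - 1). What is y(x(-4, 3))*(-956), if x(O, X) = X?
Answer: 84128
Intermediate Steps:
m(C, T) = -5 + 5*T (m(C, T) = 5*(-1 + T) = -5 + 5*T)
y(P) = (1 + P)*(-25 + P) (y(P) = (1 + P)*(P + (-5 + 5*(-4))) = (1 + P)*(P + (-5 - 20)) = (1 + P)*(P - 25) = (1 + P)*(-25 + P))
y(x(-4, 3))*(-956) = (-25 + 3**2 - 24*3)*(-956) = (-25 + 9 - 72)*(-956) = -88*(-956) = 84128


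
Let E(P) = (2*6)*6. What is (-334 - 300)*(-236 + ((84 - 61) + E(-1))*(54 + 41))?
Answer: -5572226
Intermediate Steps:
E(P) = 72 (E(P) = 12*6 = 72)
(-334 - 300)*(-236 + ((84 - 61) + E(-1))*(54 + 41)) = (-334 - 300)*(-236 + ((84 - 61) + 72)*(54 + 41)) = -634*(-236 + (23 + 72)*95) = -634*(-236 + 95*95) = -634*(-236 + 9025) = -634*8789 = -5572226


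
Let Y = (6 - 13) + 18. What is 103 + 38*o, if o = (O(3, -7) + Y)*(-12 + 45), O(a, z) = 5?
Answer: 20167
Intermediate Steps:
Y = 11 (Y = -7 + 18 = 11)
o = 528 (o = (5 + 11)*(-12 + 45) = 16*33 = 528)
103 + 38*o = 103 + 38*528 = 103 + 20064 = 20167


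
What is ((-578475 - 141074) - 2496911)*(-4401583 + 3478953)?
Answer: 2967602489800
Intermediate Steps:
((-578475 - 141074) - 2496911)*(-4401583 + 3478953) = (-719549 - 2496911)*(-922630) = -3216460*(-922630) = 2967602489800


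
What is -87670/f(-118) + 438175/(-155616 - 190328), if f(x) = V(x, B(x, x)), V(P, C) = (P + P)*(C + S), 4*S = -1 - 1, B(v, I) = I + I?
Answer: -2490236815/877659928 ≈ -2.8374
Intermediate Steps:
B(v, I) = 2*I
S = -½ (S = (-1 - 1)/4 = (¼)*(-2) = -½ ≈ -0.50000)
V(P, C) = 2*P*(-½ + C) (V(P, C) = (P + P)*(C - ½) = (2*P)*(-½ + C) = 2*P*(-½ + C))
f(x) = x*(-1 + 4*x) (f(x) = x*(-1 + 2*(2*x)) = x*(-1 + 4*x))
-87670/f(-118) + 438175/(-155616 - 190328) = -87670*(-1/(118*(-1 + 4*(-118)))) + 438175/(-155616 - 190328) = -87670*(-1/(118*(-1 - 472))) + 438175/(-345944) = -87670/((-118*(-473))) + 438175*(-1/345944) = -87670/55814 - 438175/345944 = -87670*1/55814 - 438175/345944 = -3985/2537 - 438175/345944 = -2490236815/877659928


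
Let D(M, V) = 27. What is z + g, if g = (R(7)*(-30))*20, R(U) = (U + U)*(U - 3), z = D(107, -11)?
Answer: -33573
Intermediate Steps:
z = 27
R(U) = 2*U*(-3 + U) (R(U) = (2*U)*(-3 + U) = 2*U*(-3 + U))
g = -33600 (g = ((2*7*(-3 + 7))*(-30))*20 = ((2*7*4)*(-30))*20 = (56*(-30))*20 = -1680*20 = -33600)
z + g = 27 - 33600 = -33573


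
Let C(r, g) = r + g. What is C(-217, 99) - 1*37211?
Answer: -37329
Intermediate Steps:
C(r, g) = g + r
C(-217, 99) - 1*37211 = (99 - 217) - 1*37211 = -118 - 37211 = -37329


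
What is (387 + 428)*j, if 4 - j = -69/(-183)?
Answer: 180115/61 ≈ 2952.7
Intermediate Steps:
j = 221/61 (j = 4 - (-69)/(-183) = 4 - (-69)*(-1)/183 = 4 - 1*23/61 = 4 - 23/61 = 221/61 ≈ 3.6230)
(387 + 428)*j = (387 + 428)*(221/61) = 815*(221/61) = 180115/61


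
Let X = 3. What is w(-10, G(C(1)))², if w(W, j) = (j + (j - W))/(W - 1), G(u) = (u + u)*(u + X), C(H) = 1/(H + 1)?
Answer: 289/121 ≈ 2.3884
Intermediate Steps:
C(H) = 1/(1 + H)
G(u) = 2*u*(3 + u) (G(u) = (u + u)*(u + 3) = (2*u)*(3 + u) = 2*u*(3 + u))
w(W, j) = (-W + 2*j)/(-1 + W)
w(-10, G(C(1)))² = ((-1*(-10) + 2*(2*(3 + 1/(1 + 1))/(1 + 1)))/(-1 - 10))² = ((10 + 2*(2*(3 + 1/2)/2))/(-11))² = (-(10 + 2*(2*(½)*(3 + ½)))/11)² = (-(10 + 2*(2*(½)*(7/2)))/11)² = (-(10 + 2*(7/2))/11)² = (-(10 + 7)/11)² = (-1/11*17)² = (-17/11)² = 289/121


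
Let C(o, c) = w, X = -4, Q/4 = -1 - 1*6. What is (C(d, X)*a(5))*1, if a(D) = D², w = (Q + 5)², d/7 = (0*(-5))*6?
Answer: 13225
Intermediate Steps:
Q = -28 (Q = 4*(-1 - 1*6) = 4*(-1 - 6) = 4*(-7) = -28)
d = 0 (d = 7*((0*(-5))*6) = 7*(0*6) = 7*0 = 0)
w = 529 (w = (-28 + 5)² = (-23)² = 529)
C(o, c) = 529
(C(d, X)*a(5))*1 = (529*5²)*1 = (529*25)*1 = 13225*1 = 13225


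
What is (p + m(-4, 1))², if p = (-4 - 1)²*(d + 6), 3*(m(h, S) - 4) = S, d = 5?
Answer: 702244/9 ≈ 78027.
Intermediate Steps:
m(h, S) = 4 + S/3
p = 275 (p = (-4 - 1)²*(5 + 6) = (-5)²*11 = 25*11 = 275)
(p + m(-4, 1))² = (275 + (4 + (⅓)*1))² = (275 + (4 + ⅓))² = (275 + 13/3)² = (838/3)² = 702244/9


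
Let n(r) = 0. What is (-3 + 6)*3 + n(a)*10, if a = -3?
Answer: 9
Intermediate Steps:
(-3 + 6)*3 + n(a)*10 = (-3 + 6)*3 + 0*10 = 3*3 + 0 = 9 + 0 = 9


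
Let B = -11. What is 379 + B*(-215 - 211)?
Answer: 5065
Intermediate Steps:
379 + B*(-215 - 211) = 379 - 11*(-215 - 211) = 379 - 11*(-426) = 379 + 4686 = 5065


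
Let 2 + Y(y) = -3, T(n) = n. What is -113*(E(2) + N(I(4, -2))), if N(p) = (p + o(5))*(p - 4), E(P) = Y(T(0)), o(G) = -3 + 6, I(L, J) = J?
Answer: 1243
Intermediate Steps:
o(G) = 3
Y(y) = -5 (Y(y) = -2 - 3 = -5)
E(P) = -5
N(p) = (-4 + p)*(3 + p) (N(p) = (p + 3)*(p - 4) = (3 + p)*(-4 + p) = (-4 + p)*(3 + p))
-113*(E(2) + N(I(4, -2))) = -113*(-5 + (-12 + (-2)² - 1*(-2))) = -113*(-5 + (-12 + 4 + 2)) = -113*(-5 - 6) = -113*(-11) = 1243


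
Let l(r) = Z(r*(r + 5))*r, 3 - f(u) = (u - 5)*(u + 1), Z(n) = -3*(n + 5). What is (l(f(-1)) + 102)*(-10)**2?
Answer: -15900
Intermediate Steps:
Z(n) = -15 - 3*n (Z(n) = -3*(5 + n) = -15 - 3*n)
f(u) = 3 - (1 + u)*(-5 + u) (f(u) = 3 - (u - 5)*(u + 1) = 3 - (-5 + u)*(1 + u) = 3 - (1 + u)*(-5 + u))
l(r) = r*(-15 - 3*r*(5 + r)) (l(r) = (-15 - 3*r*(r + 5))*r = (-15 - 3*r*(5 + r))*r = r*(-15 - 3*r*(5 + r)))
(l(f(-1)) + 102)*(-10)**2 = (-3*(8 - 1*(-1)**2 + 4*(-1))*(5 + (8 - 1*(-1)**2 + 4*(-1))*(5 + (8 - 1*(-1)**2 + 4*(-1)))) + 102)*(-10)**2 = (-3*(8 - 1*1 - 4)*(5 + (8 - 1*1 - 4)*(5 + (8 - 1*1 - 4))) + 102)*100 = (-3*(8 - 1 - 4)*(5 + (8 - 1 - 4)*(5 + (8 - 1 - 4))) + 102)*100 = (-3*3*(5 + 3*(5 + 3)) + 102)*100 = (-3*3*(5 + 3*8) + 102)*100 = (-3*3*(5 + 24) + 102)*100 = (-3*3*29 + 102)*100 = (-261 + 102)*100 = -159*100 = -15900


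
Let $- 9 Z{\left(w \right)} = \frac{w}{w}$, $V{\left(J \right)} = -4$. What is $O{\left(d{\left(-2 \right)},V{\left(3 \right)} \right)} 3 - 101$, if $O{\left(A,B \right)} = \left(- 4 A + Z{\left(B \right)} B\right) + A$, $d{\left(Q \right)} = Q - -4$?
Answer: $- \frac{353}{3} \approx -117.67$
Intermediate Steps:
$Z{\left(w \right)} = - \frac{1}{9}$ ($Z{\left(w \right)} = - \frac{w \frac{1}{w}}{9} = \left(- \frac{1}{9}\right) 1 = - \frac{1}{9}$)
$d{\left(Q \right)} = 4 + Q$ ($d{\left(Q \right)} = Q + 4 = 4 + Q$)
$O{\left(A,B \right)} = - 3 A - \frac{B}{9}$ ($O{\left(A,B \right)} = \left(- 4 A - \frac{B}{9}\right) + A = - 3 A - \frac{B}{9}$)
$O{\left(d{\left(-2 \right)},V{\left(3 \right)} \right)} 3 - 101 = \left(- 3 \left(4 - 2\right) - - \frac{4}{9}\right) 3 - 101 = \left(\left(-3\right) 2 + \frac{4}{9}\right) 3 - 101 = \left(-6 + \frac{4}{9}\right) 3 - 101 = \left(- \frac{50}{9}\right) 3 - 101 = - \frac{50}{3} - 101 = - \frac{353}{3}$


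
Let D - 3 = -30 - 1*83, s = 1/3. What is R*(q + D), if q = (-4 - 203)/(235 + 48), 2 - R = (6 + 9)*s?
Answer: 94011/283 ≈ 332.19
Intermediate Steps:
s = ⅓ ≈ 0.33333
R = -3 (R = 2 - (6 + 9)/3 = 2 - 15/3 = 2 - 1*5 = 2 - 5 = -3)
D = -110 (D = 3 + (-30 - 1*83) = 3 + (-30 - 83) = 3 - 113 = -110)
q = -207/283 ≈ -0.73145
R*(q + D) = -3*(-207/283 - 110) = -3*(-31337/283) = 94011/283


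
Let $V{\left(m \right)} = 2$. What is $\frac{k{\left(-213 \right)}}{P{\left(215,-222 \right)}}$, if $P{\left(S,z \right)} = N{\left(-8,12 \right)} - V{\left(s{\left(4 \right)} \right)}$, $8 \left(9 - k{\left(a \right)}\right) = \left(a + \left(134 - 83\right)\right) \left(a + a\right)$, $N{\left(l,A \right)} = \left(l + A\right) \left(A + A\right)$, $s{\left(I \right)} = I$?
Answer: $- \frac{17235}{188} \approx -91.676$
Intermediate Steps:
$N{\left(l,A \right)} = 2 A \left(A + l\right)$ ($N{\left(l,A \right)} = \left(A + l\right) 2 A = 2 A \left(A + l\right)$)
$k{\left(a \right)} = 9 - \frac{a \left(51 + a\right)}{4}$ ($k{\left(a \right)} = 9 - \frac{\left(a + \left(134 - 83\right)\right) \left(a + a\right)}{8} = 9 - \frac{\left(a + 51\right) 2 a}{8} = 9 - \frac{\left(51 + a\right) 2 a}{8} = 9 - \frac{2 a \left(51 + a\right)}{8} = 9 - \frac{a \left(51 + a\right)}{4}$)
$P{\left(S,z \right)} = 94$ ($P{\left(S,z \right)} = 2 \cdot 12 \left(12 - 8\right) - 2 = 2 \cdot 12 \cdot 4 - 2 = 96 - 2 = 94$)
$\frac{k{\left(-213 \right)}}{P{\left(215,-222 \right)}} = \frac{9 - - \frac{10863}{4} - \frac{\left(-213\right)^{2}}{4}}{94} = \left(9 + \frac{10863}{4} - \frac{45369}{4}\right) \frac{1}{94} = \left(- \frac{17235}{2}\right) \frac{1}{94} = - \frac{17235}{188}$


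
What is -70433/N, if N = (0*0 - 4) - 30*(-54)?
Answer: -70433/1616 ≈ -43.585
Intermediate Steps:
N = 1616 (N = (0 - 4) + 1620 = -4 + 1620 = 1616)
-70433/N = -70433/1616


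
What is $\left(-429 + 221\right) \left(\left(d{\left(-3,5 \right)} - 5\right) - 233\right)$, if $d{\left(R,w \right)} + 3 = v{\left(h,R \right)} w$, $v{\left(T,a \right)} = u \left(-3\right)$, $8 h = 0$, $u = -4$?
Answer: $37648$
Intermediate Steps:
$h = 0$ ($h = \frac{1}{8} \cdot 0 = 0$)
$v{\left(T,a \right)} = 12$ ($v{\left(T,a \right)} = \left(-4\right) \left(-3\right) = 12$)
$d{\left(R,w \right)} = -3 + 12 w$
$\left(-429 + 221\right) \left(\left(d{\left(-3,5 \right)} - 5\right) - 233\right) = \left(-429 + 221\right) \left(\left(\left(-3 + 12 \cdot 5\right) - 5\right) - 233\right) = - 208 \left(\left(\left(-3 + 60\right) - 5\right) - 233\right) = - 208 \left(\left(57 - 5\right) - 233\right) = - 208 \left(52 - 233\right) = \left(-208\right) \left(-181\right) = 37648$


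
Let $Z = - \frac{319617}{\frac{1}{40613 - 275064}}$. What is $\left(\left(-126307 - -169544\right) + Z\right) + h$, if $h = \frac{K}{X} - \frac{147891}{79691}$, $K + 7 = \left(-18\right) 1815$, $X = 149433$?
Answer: $\frac{892355701506999907702}{11908465203} \approx 7.4935 \cdot 10^{10}$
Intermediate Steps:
$K = -32677$ ($K = -7 - 32670 = -32677$)
$Z = 74934525267$ ($Z = - \frac{319617}{\frac{1}{-234451}} = - \frac{319617}{- \frac{1}{234451}} = \left(-319617\right) \left(-234451\right) = 74934525267$)
$h = - \frac{24703858610}{11908465203}$ ($h = - \frac{32677}{149433} - \frac{147891}{79691} = - \frac{24703858610}{11908465203} \approx -2.0745$)
$\left(\left(-126307 - -169544\right) + Z\right) + h = \left(\left(-126307 - -169544\right) + 74934525267\right) - \frac{24703858610}{11908465203} = \left(\left(-126307 + 169544\right) + 74934525267\right) - \frac{24703858610}{11908465203} = \left(43237 + 74934525267\right) - \frac{24703858610}{11908465203} = 74934568504 - \frac{24703858610}{11908465203} = \frac{892355701506999907702}{11908465203}$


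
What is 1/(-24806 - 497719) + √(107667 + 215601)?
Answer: -1/522525 + 2*√80817 ≈ 568.57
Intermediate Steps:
1/(-24806 - 497719) + √(107667 + 215601) = 1/(-522525) + √323268 = -1/522525 + 2*√80817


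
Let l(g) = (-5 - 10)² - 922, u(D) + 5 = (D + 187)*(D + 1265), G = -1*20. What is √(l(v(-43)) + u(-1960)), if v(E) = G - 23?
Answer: 3*√136837 ≈ 1109.7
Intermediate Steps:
G = -20
u(D) = -5 + (187 + D)*(1265 + D) (u(D) = -5 + (D + 187)*(D + 1265) = -5 + (187 + D)*(1265 + D))
v(E) = -43 (v(E) = -20 - 23 = -43)
l(g) = -697 (l(g) = (-15)² - 922 = 225 - 922 = -697)
√(l(v(-43)) + u(-1960)) = √(-697 + (236550 + (-1960)² + 1452*(-1960))) = √(-697 + (236550 + 3841600 - 2845920)) = √(-697 + 1232230) = √1231533 = 3*√136837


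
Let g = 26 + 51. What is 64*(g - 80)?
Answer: -192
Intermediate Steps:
g = 77
64*(g - 80) = 64*(77 - 80) = 64*(-3) = -192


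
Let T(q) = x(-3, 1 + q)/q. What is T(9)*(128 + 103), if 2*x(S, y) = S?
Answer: -77/2 ≈ -38.500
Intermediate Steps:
x(S, y) = S/2
T(q) = -3/(2*q) (T(q) = ((½)*(-3))/q = -3/(2*q))
T(9)*(128 + 103) = (-3/2/9)*(128 + 103) = -3/2*⅑*231 = -⅙*231 = -77/2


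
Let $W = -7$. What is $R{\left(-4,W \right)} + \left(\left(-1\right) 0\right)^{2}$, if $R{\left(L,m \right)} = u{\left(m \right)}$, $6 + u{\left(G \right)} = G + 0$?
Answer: $-13$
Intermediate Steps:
$u{\left(G \right)} = -6 + G$ ($u{\left(G \right)} = -6 + \left(G + 0\right) = -6 + G$)
$R{\left(L,m \right)} = -6 + m$
$R{\left(-4,W \right)} + \left(\left(-1\right) 0\right)^{2} = \left(-6 - 7\right) + \left(\left(-1\right) 0\right)^{2} = -13 + 0^{2} = -13 + 0 = -13$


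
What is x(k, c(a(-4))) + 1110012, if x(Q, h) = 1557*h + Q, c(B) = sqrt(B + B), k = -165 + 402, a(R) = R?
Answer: 1110249 + 3114*I*sqrt(2) ≈ 1.1102e+6 + 4403.9*I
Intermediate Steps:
k = 237
c(B) = sqrt(2)*sqrt(B) (c(B) = sqrt(2*B) = sqrt(2)*sqrt(B))
x(Q, h) = Q + 1557*h
x(k, c(a(-4))) + 1110012 = (237 + 1557*(sqrt(2)*sqrt(-4))) + 1110012 = (237 + 1557*(sqrt(2)*(2*I))) + 1110012 = (237 + 1557*(2*I*sqrt(2))) + 1110012 = (237 + 3114*I*sqrt(2)) + 1110012 = 1110249 + 3114*I*sqrt(2)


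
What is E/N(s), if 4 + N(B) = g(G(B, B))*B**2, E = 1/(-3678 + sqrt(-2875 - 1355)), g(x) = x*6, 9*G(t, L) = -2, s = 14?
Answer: 613/598411308 + I*sqrt(470)/1196822616 ≈ 1.0244e-6 + 1.8114e-8*I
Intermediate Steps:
G(t, L) = -2/9 (G(t, L) = (1/9)*(-2) = -2/9)
g(x) = 6*x
E = 1/(-3678 + 3*I*sqrt(470)) (E = 1/(-3678 + sqrt(-4230)) = 1/(-3678 + 3*I*sqrt(470)) ≈ -0.0002718 - 4.806e-6*I)
N(B) = -4 - 4*B**2/3 (N(B) = -4 + (6*(-2/9))*B**2 = -4 - 4*B**2/3)
E/N(s) = (-613/2255319 - I*sqrt(470)/4510638)/(-4 - 4/3*14**2) = (-613/2255319 - I*sqrt(470)/4510638)/(-4 - 4/3*196) = (-613/2255319 - I*sqrt(470)/4510638)/(-4 - 784/3) = (-613/2255319 - I*sqrt(470)/4510638)/(-796/3) = (-613/2255319 - I*sqrt(470)/4510638)*(-3/796) = 613/598411308 + I*sqrt(470)/1196822616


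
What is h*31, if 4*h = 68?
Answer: 527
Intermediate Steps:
h = 17 (h = (1/4)*68 = 17)
h*31 = 17*31 = 527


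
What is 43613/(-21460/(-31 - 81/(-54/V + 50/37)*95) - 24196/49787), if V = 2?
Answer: -138584908148144/255029070499 ≈ -543.41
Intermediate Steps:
43613/(-21460/(-31 - 81/(-54/V + 50/37)*95) - 24196/49787) = 43613/(-21460/(-31 - 81/(-54/2 + 50/37)*95) - 24196/49787) = 43613/(-21460/(-31 - 81/(-54*1/2 + 50*(1/37))*95) - 24196*1/49787) = 43613/(-21460/(-31 - 81/(-27 + 50/37)*95) - 24196/49787) = 43613/(-21460/(-31 - 81/(-949/37)*95) - 24196/49787) = 43613/(-21460/(-31 - 81*(-37/949)*95) - 24196/49787) = 43613/(-21460/(-31 + (2997/949)*95) - 24196/49787) = 43613/(-21460/(-31 + 284715/949) - 24196/49787) = 43613/(-21460/255296/949 - 24196/49787) = 43613/(-21460*949/255296 - 24196/49787) = 43613/(-5091385/63824 - 24196/49787) = 43613/(-255029070499/3177605488) = 43613*(-3177605488/255029070499) = -138584908148144/255029070499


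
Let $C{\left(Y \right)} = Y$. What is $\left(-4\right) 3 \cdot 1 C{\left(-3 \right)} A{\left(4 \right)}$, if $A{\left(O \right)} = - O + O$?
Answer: $0$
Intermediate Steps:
$A{\left(O \right)} = 0$
$\left(-4\right) 3 \cdot 1 C{\left(-3 \right)} A{\left(4 \right)} = \left(-4\right) 3 \cdot 1 \left(-3\right) 0 = \left(-12\right) 1 \left(-3\right) 0 = \left(-12\right) \left(-3\right) 0 = 36 \cdot 0 = 0$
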